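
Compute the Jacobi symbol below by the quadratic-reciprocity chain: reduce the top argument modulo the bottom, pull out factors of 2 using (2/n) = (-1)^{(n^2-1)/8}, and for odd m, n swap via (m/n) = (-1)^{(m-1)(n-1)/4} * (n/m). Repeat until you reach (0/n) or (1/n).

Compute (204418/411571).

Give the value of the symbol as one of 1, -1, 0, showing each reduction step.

-1

factor out 2^1: 204418 = 2^1·102209; with 411571 mod 8 = 3, (2/411571) = -1; sign now -1; continue with (102209/411571)
flip (102209/411571) -> (411571/102209): both odd, 102209 mod 4 = 1, 411571 mod 4 = 3, so the flip contributes +1; sign now -1
(411571/102209): 411571 mod 102209 = 2735, so (411571/102209) = (2735/102209)
flip (2735/102209) -> (102209/2735): both odd, 2735 mod 4 = 3, 102209 mod 4 = 1, so the flip contributes +1; sign now -1
(102209/2735): 102209 mod 2735 = 1014, so (102209/2735) = (1014/2735)
factor out 2^1: 1014 = 2^1·507; with 2735 mod 8 = 7, (2/2735) = +1; sign now -1; continue with (507/2735)
flip (507/2735) -> (2735/507): both odd, 507 mod 4 = 3, 2735 mod 4 = 3, so the flip contributes -1; sign now +1
(2735/507): 2735 mod 507 = 200, so (2735/507) = (200/507)
factor out 2^3: 200 = 2^3·25; with 507 mod 8 = 3, (2/507) = -1; sign now -1; continue with (25/507)
flip (25/507) -> (507/25): both odd, 25 mod 4 = 1, 507 mod 4 = 3, so the flip contributes +1; sign now -1
(507/25): 507 mod 25 = 7, so (507/25) = (7/25)
flip (7/25) -> (25/7): both odd, 7 mod 4 = 3, 25 mod 4 = 1, so the flip contributes +1; sign now -1
(25/7): 25 mod 7 = 4, so (25/7) = (4/7)
factor out 2^2: 4 = 2^2·1; with 7 mod 8 = 7, (2/7) = +1; sign now -1; continue with (1/7)
reached (1/7) = 1, so the symbol is -1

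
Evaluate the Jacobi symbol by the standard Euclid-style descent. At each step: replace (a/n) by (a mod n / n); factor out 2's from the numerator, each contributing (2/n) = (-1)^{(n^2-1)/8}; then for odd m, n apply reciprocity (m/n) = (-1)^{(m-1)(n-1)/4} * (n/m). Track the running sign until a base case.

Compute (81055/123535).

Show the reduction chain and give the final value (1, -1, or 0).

0

reciprocity: (81055/123535) = -1·(123535/81055) since 81055 mod 4 = 3, 123535 mod 4 = 3; sign now -1
(123535/81055) = (42480/81055)   [reduce mod 81055]
42480 = 2^4·2655; (2/81055) = +1 since 81055 mod 8 = 7, so (42480/81055) = (+1)^4·(2655/81055); sign now -1
reciprocity: (2655/81055) = -1·(81055/2655) since 2655 mod 4 = 3, 81055 mod 4 = 3; sign now +1
(81055/2655) = (1405/2655)   [reduce mod 2655]
reciprocity: (1405/2655) = +1·(2655/1405) since 1405 mod 4 = 1, 2655 mod 4 = 3; sign now +1
(2655/1405) = (1250/1405)   [reduce mod 1405]
1250 = 2^1·625; (2/1405) = -1 since 1405 mod 8 = 5, so (1250/1405) = (-1)^1·(625/1405); sign now -1
reciprocity: (625/1405) = +1·(1405/625) since 625 mod 4 = 1, 1405 mod 4 = 1; sign now -1
(1405/625) = (155/625)   [reduce mod 625]
reciprocity: (155/625) = +1·(625/155) since 155 mod 4 = 3, 625 mod 4 = 1; sign now -1
(625/155) = (5/155)   [reduce mod 155]
reciprocity: (5/155) = +1·(155/5) since 5 mod 4 = 1, 155 mod 4 = 3; sign now -1
(155/5) = (0/5)   [reduce mod 5]
(0/5) = 0   [gcd(a, n) > 1]; final value = 0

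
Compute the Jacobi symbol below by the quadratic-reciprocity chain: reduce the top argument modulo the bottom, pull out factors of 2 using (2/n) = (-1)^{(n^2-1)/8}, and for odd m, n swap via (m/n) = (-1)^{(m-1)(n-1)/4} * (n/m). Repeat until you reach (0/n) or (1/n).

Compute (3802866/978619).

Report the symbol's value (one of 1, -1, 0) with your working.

(3802866/978619): 3802866 mod 978619 = 867009, so (3802866/978619) = (867009/978619)
flip (867009/978619) -> (978619/867009): both odd, 867009 mod 4 = 1, 978619 mod 4 = 3, so the flip contributes +1; sign now +1
(978619/867009): 978619 mod 867009 = 111610, so (978619/867009) = (111610/867009)
factor out 2^1: 111610 = 2^1·55805; with 867009 mod 8 = 1, (2/867009) = +1; sign now +1; continue with (55805/867009)
flip (55805/867009) -> (867009/55805): both odd, 55805 mod 4 = 1, 867009 mod 4 = 1, so the flip contributes +1; sign now +1
(867009/55805): 867009 mod 55805 = 29934, so (867009/55805) = (29934/55805)
factor out 2^1: 29934 = 2^1·14967; with 55805 mod 8 = 5, (2/55805) = -1; sign now -1; continue with (14967/55805)
flip (14967/55805) -> (55805/14967): both odd, 14967 mod 4 = 3, 55805 mod 4 = 1, so the flip contributes +1; sign now -1
(55805/14967): 55805 mod 14967 = 10904, so (55805/14967) = (10904/14967)
factor out 2^3: 10904 = 2^3·1363; with 14967 mod 8 = 7, (2/14967) = +1; sign now -1; continue with (1363/14967)
flip (1363/14967) -> (14967/1363): both odd, 1363 mod 4 = 3, 14967 mod 4 = 3, so the flip contributes -1; sign now +1
(14967/1363): 14967 mod 1363 = 1337, so (14967/1363) = (1337/1363)
flip (1337/1363) -> (1363/1337): both odd, 1337 mod 4 = 1, 1363 mod 4 = 3, so the flip contributes +1; sign now +1
(1363/1337): 1363 mod 1337 = 26, so (1363/1337) = (26/1337)
factor out 2^1: 26 = 2^1·13; with 1337 mod 8 = 1, (2/1337) = +1; sign now +1; continue with (13/1337)
flip (13/1337) -> (1337/13): both odd, 13 mod 4 = 1, 1337 mod 4 = 1, so the flip contributes +1; sign now +1
(1337/13): 1337 mod 13 = 11, so (1337/13) = (11/13)
flip (11/13) -> (13/11): both odd, 11 mod 4 = 3, 13 mod 4 = 1, so the flip contributes +1; sign now +1
(13/11): 13 mod 11 = 2, so (13/11) = (2/11)
factor out 2^1: 2 = 2^1·1; with 11 mod 8 = 3, (2/11) = -1; sign now -1; continue with (1/11)
reached (1/11) = 1, so the symbol is -1

-1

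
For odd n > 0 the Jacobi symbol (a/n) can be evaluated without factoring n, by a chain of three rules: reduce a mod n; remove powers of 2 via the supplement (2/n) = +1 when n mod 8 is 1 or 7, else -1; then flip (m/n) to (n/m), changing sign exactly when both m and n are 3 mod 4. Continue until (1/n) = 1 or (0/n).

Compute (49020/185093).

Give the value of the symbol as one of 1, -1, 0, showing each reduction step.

49020 = 2^2·12255; (2/185093) = -1 since 185093 mod 8 = 5, so (49020/185093) = (-1)^2·(12255/185093); sign now +1
reciprocity: (12255/185093) = +1·(185093/12255) since 12255 mod 4 = 3, 185093 mod 4 = 1; sign now +1
(185093/12255) = (1268/12255)   [reduce mod 12255]
1268 = 2^2·317; (2/12255) = +1 since 12255 mod 8 = 7, so (1268/12255) = (+1)^2·(317/12255); sign now +1
reciprocity: (317/12255) = +1·(12255/317) since 317 mod 4 = 1, 12255 mod 4 = 3; sign now +1
(12255/317) = (209/317)   [reduce mod 317]
reciprocity: (209/317) = +1·(317/209) since 209 mod 4 = 1, 317 mod 4 = 1; sign now +1
(317/209) = (108/209)   [reduce mod 209]
108 = 2^2·27; (2/209) = +1 since 209 mod 8 = 1, so (108/209) = (+1)^2·(27/209); sign now +1
reciprocity: (27/209) = +1·(209/27) since 27 mod 4 = 3, 209 mod 4 = 1; sign now +1
(209/27) = (20/27)   [reduce mod 27]
20 = 2^2·5; (2/27) = -1 since 27 mod 8 = 3, so (20/27) = (-1)^2·(5/27); sign now +1
reciprocity: (5/27) = +1·(27/5) since 5 mod 4 = 1, 27 mod 4 = 3; sign now +1
(27/5) = (2/5)   [reduce mod 5]
2 = 2^1·1; (2/5) = -1 since 5 mod 8 = 5, so (2/5) = (-1)^1·(1/5); sign now -1
(1/5) = 1; final value = sign = -1

-1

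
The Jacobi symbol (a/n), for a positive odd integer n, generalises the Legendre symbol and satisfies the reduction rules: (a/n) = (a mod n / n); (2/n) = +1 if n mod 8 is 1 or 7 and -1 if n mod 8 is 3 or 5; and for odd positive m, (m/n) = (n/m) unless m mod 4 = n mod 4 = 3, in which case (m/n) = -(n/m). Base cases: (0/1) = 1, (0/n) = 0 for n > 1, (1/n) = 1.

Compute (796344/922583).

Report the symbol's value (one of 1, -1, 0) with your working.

1

796344 = 2^3·99543; (2/922583) = +1 since 922583 mod 8 = 7, so (796344/922583) = (+1)^3·(99543/922583); sign now +1
reciprocity: (99543/922583) = -1·(922583/99543) since 99543 mod 4 = 3, 922583 mod 4 = 3; sign now -1
(922583/99543) = (26696/99543)   [reduce mod 99543]
26696 = 2^3·3337; (2/99543) = +1 since 99543 mod 8 = 7, so (26696/99543) = (+1)^3·(3337/99543); sign now -1
reciprocity: (3337/99543) = +1·(99543/3337) since 3337 mod 4 = 1, 99543 mod 4 = 3; sign now -1
(99543/3337) = (2770/3337)   [reduce mod 3337]
2770 = 2^1·1385; (2/3337) = +1 since 3337 mod 8 = 1, so (2770/3337) = (+1)^1·(1385/3337); sign now -1
reciprocity: (1385/3337) = +1·(3337/1385) since 1385 mod 4 = 1, 3337 mod 4 = 1; sign now -1
(3337/1385) = (567/1385)   [reduce mod 1385]
reciprocity: (567/1385) = +1·(1385/567) since 567 mod 4 = 3, 1385 mod 4 = 1; sign now -1
(1385/567) = (251/567)   [reduce mod 567]
reciprocity: (251/567) = -1·(567/251) since 251 mod 4 = 3, 567 mod 4 = 3; sign now +1
(567/251) = (65/251)   [reduce mod 251]
reciprocity: (65/251) = +1·(251/65) since 65 mod 4 = 1, 251 mod 4 = 3; sign now +1
(251/65) = (56/65)   [reduce mod 65]
56 = 2^3·7; (2/65) = +1 since 65 mod 8 = 1, so (56/65) = (+1)^3·(7/65); sign now +1
reciprocity: (7/65) = +1·(65/7) since 7 mod 4 = 3, 65 mod 4 = 1; sign now +1
(65/7) = (2/7)   [reduce mod 7]
2 = 2^1·1; (2/7) = +1 since 7 mod 8 = 7, so (2/7) = (+1)^1·(1/7); sign now +1
(1/7) = 1; final value = sign = +1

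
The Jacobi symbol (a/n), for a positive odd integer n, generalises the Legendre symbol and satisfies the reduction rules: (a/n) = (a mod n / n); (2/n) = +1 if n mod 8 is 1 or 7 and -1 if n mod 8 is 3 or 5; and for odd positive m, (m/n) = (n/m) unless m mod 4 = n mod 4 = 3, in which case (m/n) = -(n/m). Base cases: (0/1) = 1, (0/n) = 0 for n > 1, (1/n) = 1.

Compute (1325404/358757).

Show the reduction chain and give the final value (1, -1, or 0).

(1325404/358757): 1325404 mod 358757 = 249133, so (1325404/358757) = (249133/358757)
flip (249133/358757) -> (358757/249133): both odd, 249133 mod 4 = 1, 358757 mod 4 = 1, so the flip contributes +1; sign now +1
(358757/249133): 358757 mod 249133 = 109624, so (358757/249133) = (109624/249133)
factor out 2^3: 109624 = 2^3·13703; with 249133 mod 8 = 5, (2/249133) = -1; sign now -1; continue with (13703/249133)
flip (13703/249133) -> (249133/13703): both odd, 13703 mod 4 = 3, 249133 mod 4 = 1, so the flip contributes +1; sign now -1
(249133/13703): 249133 mod 13703 = 2479, so (249133/13703) = (2479/13703)
flip (2479/13703) -> (13703/2479): both odd, 2479 mod 4 = 3, 13703 mod 4 = 3, so the flip contributes -1; sign now +1
(13703/2479): 13703 mod 2479 = 1308, so (13703/2479) = (1308/2479)
factor out 2^2: 1308 = 2^2·327; with 2479 mod 8 = 7, (2/2479) = +1; sign now +1; continue with (327/2479)
flip (327/2479) -> (2479/327): both odd, 327 mod 4 = 3, 2479 mod 4 = 3, so the flip contributes -1; sign now -1
(2479/327): 2479 mod 327 = 190, so (2479/327) = (190/327)
factor out 2^1: 190 = 2^1·95; with 327 mod 8 = 7, (2/327) = +1; sign now -1; continue with (95/327)
flip (95/327) -> (327/95): both odd, 95 mod 4 = 3, 327 mod 4 = 3, so the flip contributes -1; sign now +1
(327/95): 327 mod 95 = 42, so (327/95) = (42/95)
factor out 2^1: 42 = 2^1·21; with 95 mod 8 = 7, (2/95) = +1; sign now +1; continue with (21/95)
flip (21/95) -> (95/21): both odd, 21 mod 4 = 1, 95 mod 4 = 3, so the flip contributes +1; sign now +1
(95/21): 95 mod 21 = 11, so (95/21) = (11/21)
flip (11/21) -> (21/11): both odd, 11 mod 4 = 3, 21 mod 4 = 1, so the flip contributes +1; sign now +1
(21/11): 21 mod 11 = 10, so (21/11) = (10/11)
factor out 2^1: 10 = 2^1·5; with 11 mod 8 = 3, (2/11) = -1; sign now -1; continue with (5/11)
flip (5/11) -> (11/5): both odd, 5 mod 4 = 1, 11 mod 4 = 3, so the flip contributes +1; sign now -1
(11/5): 11 mod 5 = 1, so (11/5) = (1/5)
reached (1/5) = 1, so the symbol is -1

-1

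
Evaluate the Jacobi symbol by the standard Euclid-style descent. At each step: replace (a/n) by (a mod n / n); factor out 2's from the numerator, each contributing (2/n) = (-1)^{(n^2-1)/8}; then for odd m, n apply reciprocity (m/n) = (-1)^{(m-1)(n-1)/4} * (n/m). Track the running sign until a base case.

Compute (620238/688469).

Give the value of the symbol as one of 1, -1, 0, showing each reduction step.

-1

620238 = 2^1·310119; (2/688469) = -1 since 688469 mod 8 = 5, so (620238/688469) = (-1)^1·(310119/688469); sign now -1
reciprocity: (310119/688469) = +1·(688469/310119) since 310119 mod 4 = 3, 688469 mod 4 = 1; sign now -1
(688469/310119) = (68231/310119)   [reduce mod 310119]
reciprocity: (68231/310119) = -1·(310119/68231) since 68231 mod 4 = 3, 310119 mod 4 = 3; sign now +1
(310119/68231) = (37195/68231)   [reduce mod 68231]
reciprocity: (37195/68231) = -1·(68231/37195) since 37195 mod 4 = 3, 68231 mod 4 = 3; sign now -1
(68231/37195) = (31036/37195)   [reduce mod 37195]
31036 = 2^2·7759; (2/37195) = -1 since 37195 mod 8 = 3, so (31036/37195) = (-1)^2·(7759/37195); sign now -1
reciprocity: (7759/37195) = -1·(37195/7759) since 7759 mod 4 = 3, 37195 mod 4 = 3; sign now +1
(37195/7759) = (6159/7759)   [reduce mod 7759]
reciprocity: (6159/7759) = -1·(7759/6159) since 6159 mod 4 = 3, 7759 mod 4 = 3; sign now -1
(7759/6159) = (1600/6159)   [reduce mod 6159]
1600 = 2^6·25; (2/6159) = +1 since 6159 mod 8 = 7, so (1600/6159) = (+1)^6·(25/6159); sign now -1
reciprocity: (25/6159) = +1·(6159/25) since 25 mod 4 = 1, 6159 mod 4 = 3; sign now -1
(6159/25) = (9/25)   [reduce mod 25]
reciprocity: (9/25) = +1·(25/9) since 9 mod 4 = 1, 25 mod 4 = 1; sign now -1
(25/9) = (7/9)   [reduce mod 9]
reciprocity: (7/9) = +1·(9/7) since 7 mod 4 = 3, 9 mod 4 = 1; sign now -1
(9/7) = (2/7)   [reduce mod 7]
2 = 2^1·1; (2/7) = +1 since 7 mod 8 = 7, so (2/7) = (+1)^1·(1/7); sign now -1
(1/7) = 1; final value = sign = -1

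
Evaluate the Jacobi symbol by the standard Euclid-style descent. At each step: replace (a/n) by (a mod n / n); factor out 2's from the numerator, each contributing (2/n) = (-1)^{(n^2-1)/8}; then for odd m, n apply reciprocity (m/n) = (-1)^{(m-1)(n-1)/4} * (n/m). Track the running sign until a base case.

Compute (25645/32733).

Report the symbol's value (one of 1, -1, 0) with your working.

flip (25645/32733) -> (32733/25645): both odd, 25645 mod 4 = 1, 32733 mod 4 = 1, so the flip contributes +1; sign now +1
(32733/25645): 32733 mod 25645 = 7088, so (32733/25645) = (7088/25645)
factor out 2^4: 7088 = 2^4·443; with 25645 mod 8 = 5, (2/25645) = -1; sign now +1; continue with (443/25645)
flip (443/25645) -> (25645/443): both odd, 443 mod 4 = 3, 25645 mod 4 = 1, so the flip contributes +1; sign now +1
(25645/443): 25645 mod 443 = 394, so (25645/443) = (394/443)
factor out 2^1: 394 = 2^1·197; with 443 mod 8 = 3, (2/443) = -1; sign now -1; continue with (197/443)
flip (197/443) -> (443/197): both odd, 197 mod 4 = 1, 443 mod 4 = 3, so the flip contributes +1; sign now -1
(443/197): 443 mod 197 = 49, so (443/197) = (49/197)
flip (49/197) -> (197/49): both odd, 49 mod 4 = 1, 197 mod 4 = 1, so the flip contributes +1; sign now -1
(197/49): 197 mod 49 = 1, so (197/49) = (1/49)
reached (1/49) = 1, so the symbol is -1

-1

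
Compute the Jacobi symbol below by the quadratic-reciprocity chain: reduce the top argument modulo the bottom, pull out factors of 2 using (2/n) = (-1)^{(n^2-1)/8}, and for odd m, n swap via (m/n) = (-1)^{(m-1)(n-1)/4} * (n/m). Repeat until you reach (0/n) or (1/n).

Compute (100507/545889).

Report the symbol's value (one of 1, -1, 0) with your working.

reciprocity: (100507/545889) = +1·(545889/100507) since 100507 mod 4 = 3, 545889 mod 4 = 1; sign now +1
(545889/100507) = (43354/100507)   [reduce mod 100507]
43354 = 2^1·21677; (2/100507) = -1 since 100507 mod 8 = 3, so (43354/100507) = (-1)^1·(21677/100507); sign now -1
reciprocity: (21677/100507) = +1·(100507/21677) since 21677 mod 4 = 1, 100507 mod 4 = 3; sign now -1
(100507/21677) = (13799/21677)   [reduce mod 21677]
reciprocity: (13799/21677) = +1·(21677/13799) since 13799 mod 4 = 3, 21677 mod 4 = 1; sign now -1
(21677/13799) = (7878/13799)   [reduce mod 13799]
7878 = 2^1·3939; (2/13799) = +1 since 13799 mod 8 = 7, so (7878/13799) = (+1)^1·(3939/13799); sign now -1
reciprocity: (3939/13799) = -1·(13799/3939) since 3939 mod 4 = 3, 13799 mod 4 = 3; sign now +1
(13799/3939) = (1982/3939)   [reduce mod 3939]
1982 = 2^1·991; (2/3939) = -1 since 3939 mod 8 = 3, so (1982/3939) = (-1)^1·(991/3939); sign now -1
reciprocity: (991/3939) = -1·(3939/991) since 991 mod 4 = 3, 3939 mod 4 = 3; sign now +1
(3939/991) = (966/991)   [reduce mod 991]
966 = 2^1·483; (2/991) = +1 since 991 mod 8 = 7, so (966/991) = (+1)^1·(483/991); sign now +1
reciprocity: (483/991) = -1·(991/483) since 483 mod 4 = 3, 991 mod 4 = 3; sign now -1
(991/483) = (25/483)   [reduce mod 483]
reciprocity: (25/483) = +1·(483/25) since 25 mod 4 = 1, 483 mod 4 = 3; sign now -1
(483/25) = (8/25)   [reduce mod 25]
8 = 2^3·1; (2/25) = +1 since 25 mod 8 = 1, so (8/25) = (+1)^3·(1/25); sign now -1
(1/25) = 1; final value = sign = -1

-1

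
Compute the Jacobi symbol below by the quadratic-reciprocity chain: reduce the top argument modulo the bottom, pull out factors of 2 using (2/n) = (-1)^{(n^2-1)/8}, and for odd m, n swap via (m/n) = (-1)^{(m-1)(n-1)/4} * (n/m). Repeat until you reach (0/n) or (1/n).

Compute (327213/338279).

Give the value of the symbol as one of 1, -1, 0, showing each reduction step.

1

reciprocity: (327213/338279) = +1·(338279/327213) since 327213 mod 4 = 1, 338279 mod 4 = 3; sign now +1
(338279/327213) = (11066/327213)   [reduce mod 327213]
11066 = 2^1·5533; (2/327213) = -1 since 327213 mod 8 = 5, so (11066/327213) = (-1)^1·(5533/327213); sign now -1
reciprocity: (5533/327213) = +1·(327213/5533) since 5533 mod 4 = 1, 327213 mod 4 = 1; sign now -1
(327213/5533) = (766/5533)   [reduce mod 5533]
766 = 2^1·383; (2/5533) = -1 since 5533 mod 8 = 5, so (766/5533) = (-1)^1·(383/5533); sign now +1
reciprocity: (383/5533) = +1·(5533/383) since 383 mod 4 = 3, 5533 mod 4 = 1; sign now +1
(5533/383) = (171/383)   [reduce mod 383]
reciprocity: (171/383) = -1·(383/171) since 171 mod 4 = 3, 383 mod 4 = 3; sign now -1
(383/171) = (41/171)   [reduce mod 171]
reciprocity: (41/171) = +1·(171/41) since 41 mod 4 = 1, 171 mod 4 = 3; sign now -1
(171/41) = (7/41)   [reduce mod 41]
reciprocity: (7/41) = +1·(41/7) since 7 mod 4 = 3, 41 mod 4 = 1; sign now -1
(41/7) = (6/7)   [reduce mod 7]
6 = 2^1·3; (2/7) = +1 since 7 mod 8 = 7, so (6/7) = (+1)^1·(3/7); sign now -1
reciprocity: (3/7) = -1·(7/3) since 3 mod 4 = 3, 7 mod 4 = 3; sign now +1
(7/3) = (1/3)   [reduce mod 3]
(1/3) = 1; final value = sign = +1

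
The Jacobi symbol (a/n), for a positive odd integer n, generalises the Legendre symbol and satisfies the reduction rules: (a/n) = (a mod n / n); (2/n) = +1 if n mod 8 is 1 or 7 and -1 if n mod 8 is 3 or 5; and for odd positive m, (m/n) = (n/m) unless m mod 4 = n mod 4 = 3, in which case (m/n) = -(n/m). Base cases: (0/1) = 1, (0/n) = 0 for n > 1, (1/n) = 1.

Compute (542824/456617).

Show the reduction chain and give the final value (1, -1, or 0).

(542824/456617): 542824 mod 456617 = 86207, so (542824/456617) = (86207/456617)
flip (86207/456617) -> (456617/86207): both odd, 86207 mod 4 = 3, 456617 mod 4 = 1, so the flip contributes +1; sign now +1
(456617/86207): 456617 mod 86207 = 25582, so (456617/86207) = (25582/86207)
factor out 2^1: 25582 = 2^1·12791; with 86207 mod 8 = 7, (2/86207) = +1; sign now +1; continue with (12791/86207)
flip (12791/86207) -> (86207/12791): both odd, 12791 mod 4 = 3, 86207 mod 4 = 3, so the flip contributes -1; sign now -1
(86207/12791): 86207 mod 12791 = 9461, so (86207/12791) = (9461/12791)
flip (9461/12791) -> (12791/9461): both odd, 9461 mod 4 = 1, 12791 mod 4 = 3, so the flip contributes +1; sign now -1
(12791/9461): 12791 mod 9461 = 3330, so (12791/9461) = (3330/9461)
factor out 2^1: 3330 = 2^1·1665; with 9461 mod 8 = 5, (2/9461) = -1; sign now +1; continue with (1665/9461)
flip (1665/9461) -> (9461/1665): both odd, 1665 mod 4 = 1, 9461 mod 4 = 1, so the flip contributes +1; sign now +1
(9461/1665): 9461 mod 1665 = 1136, so (9461/1665) = (1136/1665)
factor out 2^4: 1136 = 2^4·71; with 1665 mod 8 = 1, (2/1665) = +1; sign now +1; continue with (71/1665)
flip (71/1665) -> (1665/71): both odd, 71 mod 4 = 3, 1665 mod 4 = 1, so the flip contributes +1; sign now +1
(1665/71): 1665 mod 71 = 32, so (1665/71) = (32/71)
factor out 2^5: 32 = 2^5·1; with 71 mod 8 = 7, (2/71) = +1; sign now +1; continue with (1/71)
reached (1/71) = 1, so the symbol is +1

1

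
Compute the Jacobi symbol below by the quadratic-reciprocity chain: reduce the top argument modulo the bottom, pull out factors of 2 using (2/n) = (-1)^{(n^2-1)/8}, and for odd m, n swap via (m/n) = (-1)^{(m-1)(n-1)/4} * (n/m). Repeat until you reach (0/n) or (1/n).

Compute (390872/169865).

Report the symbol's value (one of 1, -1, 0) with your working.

(390872/169865) = (51142/169865)   [reduce mod 169865]
51142 = 2^1·25571; (2/169865) = +1 since 169865 mod 8 = 1, so (51142/169865) = (+1)^1·(25571/169865); sign now +1
reciprocity: (25571/169865) = +1·(169865/25571) since 25571 mod 4 = 3, 169865 mod 4 = 1; sign now +1
(169865/25571) = (16439/25571)   [reduce mod 25571]
reciprocity: (16439/25571) = -1·(25571/16439) since 16439 mod 4 = 3, 25571 mod 4 = 3; sign now -1
(25571/16439) = (9132/16439)   [reduce mod 16439]
9132 = 2^2·2283; (2/16439) = +1 since 16439 mod 8 = 7, so (9132/16439) = (+1)^2·(2283/16439); sign now -1
reciprocity: (2283/16439) = -1·(16439/2283) since 2283 mod 4 = 3, 16439 mod 4 = 3; sign now +1
(16439/2283) = (458/2283)   [reduce mod 2283]
458 = 2^1·229; (2/2283) = -1 since 2283 mod 8 = 3, so (458/2283) = (-1)^1·(229/2283); sign now -1
reciprocity: (229/2283) = +1·(2283/229) since 229 mod 4 = 1, 2283 mod 4 = 3; sign now -1
(2283/229) = (222/229)   [reduce mod 229]
222 = 2^1·111; (2/229) = -1 since 229 mod 8 = 5, so (222/229) = (-1)^1·(111/229); sign now +1
reciprocity: (111/229) = +1·(229/111) since 111 mod 4 = 3, 229 mod 4 = 1; sign now +1
(229/111) = (7/111)   [reduce mod 111]
reciprocity: (7/111) = -1·(111/7) since 7 mod 4 = 3, 111 mod 4 = 3; sign now -1
(111/7) = (6/7)   [reduce mod 7]
6 = 2^1·3; (2/7) = +1 since 7 mod 8 = 7, so (6/7) = (+1)^1·(3/7); sign now -1
reciprocity: (3/7) = -1·(7/3) since 3 mod 4 = 3, 7 mod 4 = 3; sign now +1
(7/3) = (1/3)   [reduce mod 3]
(1/3) = 1; final value = sign = +1

1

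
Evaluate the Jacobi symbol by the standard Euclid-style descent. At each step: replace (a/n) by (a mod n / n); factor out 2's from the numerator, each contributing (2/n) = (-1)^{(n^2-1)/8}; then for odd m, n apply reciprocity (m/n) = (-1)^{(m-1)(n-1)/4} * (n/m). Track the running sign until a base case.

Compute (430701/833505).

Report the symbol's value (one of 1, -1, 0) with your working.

flip (430701/833505) -> (833505/430701): both odd, 430701 mod 4 = 1, 833505 mod 4 = 1, so the flip contributes +1; sign now +1
(833505/430701): 833505 mod 430701 = 402804, so (833505/430701) = (402804/430701)
factor out 2^2: 402804 = 2^2·100701; with 430701 mod 8 = 5, (2/430701) = -1; sign now +1; continue with (100701/430701)
flip (100701/430701) -> (430701/100701): both odd, 100701 mod 4 = 1, 430701 mod 4 = 1, so the flip contributes +1; sign now +1
(430701/100701): 430701 mod 100701 = 27897, so (430701/100701) = (27897/100701)
flip (27897/100701) -> (100701/27897): both odd, 27897 mod 4 = 1, 100701 mod 4 = 1, so the flip contributes +1; sign now +1
(100701/27897): 100701 mod 27897 = 17010, so (100701/27897) = (17010/27897)
factor out 2^1: 17010 = 2^1·8505; with 27897 mod 8 = 1, (2/27897) = +1; sign now +1; continue with (8505/27897)
flip (8505/27897) -> (27897/8505): both odd, 8505 mod 4 = 1, 27897 mod 4 = 1, so the flip contributes +1; sign now +1
(27897/8505): 27897 mod 8505 = 2382, so (27897/8505) = (2382/8505)
factor out 2^1: 2382 = 2^1·1191; with 8505 mod 8 = 1, (2/8505) = +1; sign now +1; continue with (1191/8505)
flip (1191/8505) -> (8505/1191): both odd, 1191 mod 4 = 3, 8505 mod 4 = 1, so the flip contributes +1; sign now +1
(8505/1191): 8505 mod 1191 = 168, so (8505/1191) = (168/1191)
factor out 2^3: 168 = 2^3·21; with 1191 mod 8 = 7, (2/1191) = +1; sign now +1; continue with (21/1191)
flip (21/1191) -> (1191/21): both odd, 21 mod 4 = 1, 1191 mod 4 = 3, so the flip contributes +1; sign now +1
(1191/21): 1191 mod 21 = 15, so (1191/21) = (15/21)
flip (15/21) -> (21/15): both odd, 15 mod 4 = 3, 21 mod 4 = 1, so the flip contributes +1; sign now +1
(21/15): 21 mod 15 = 6, so (21/15) = (6/15)
factor out 2^1: 6 = 2^1·3; with 15 mod 8 = 7, (2/15) = +1; sign now +1; continue with (3/15)
flip (3/15) -> (15/3): both odd, 3 mod 4 = 3, 15 mod 4 = 3, so the flip contributes -1; sign now -1
(15/3): 15 mod 3 = 0, so (15/3) = (0/3)
reached (0/3); gcd(a, n) > 1, so (0/3) = 0 and the symbol is 0

0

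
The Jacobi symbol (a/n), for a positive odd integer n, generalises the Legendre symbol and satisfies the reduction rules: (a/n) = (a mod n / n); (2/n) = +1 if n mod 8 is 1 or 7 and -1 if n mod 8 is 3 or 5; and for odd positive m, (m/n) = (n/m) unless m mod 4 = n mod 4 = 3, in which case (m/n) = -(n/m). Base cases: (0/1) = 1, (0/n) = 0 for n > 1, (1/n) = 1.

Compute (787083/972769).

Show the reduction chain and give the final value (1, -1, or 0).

1

flip (787083/972769) -> (972769/787083): both odd, 787083 mod 4 = 3, 972769 mod 4 = 1, so the flip contributes +1; sign now +1
(972769/787083): 972769 mod 787083 = 185686, so (972769/787083) = (185686/787083)
factor out 2^1: 185686 = 2^1·92843; with 787083 mod 8 = 3, (2/787083) = -1; sign now -1; continue with (92843/787083)
flip (92843/787083) -> (787083/92843): both odd, 92843 mod 4 = 3, 787083 mod 4 = 3, so the flip contributes -1; sign now +1
(787083/92843): 787083 mod 92843 = 44339, so (787083/92843) = (44339/92843)
flip (44339/92843) -> (92843/44339): both odd, 44339 mod 4 = 3, 92843 mod 4 = 3, so the flip contributes -1; sign now -1
(92843/44339): 92843 mod 44339 = 4165, so (92843/44339) = (4165/44339)
flip (4165/44339) -> (44339/4165): both odd, 4165 mod 4 = 1, 44339 mod 4 = 3, so the flip contributes +1; sign now -1
(44339/4165): 44339 mod 4165 = 2689, so (44339/4165) = (2689/4165)
flip (2689/4165) -> (4165/2689): both odd, 2689 mod 4 = 1, 4165 mod 4 = 1, so the flip contributes +1; sign now -1
(4165/2689): 4165 mod 2689 = 1476, so (4165/2689) = (1476/2689)
factor out 2^2: 1476 = 2^2·369; with 2689 mod 8 = 1, (2/2689) = +1; sign now -1; continue with (369/2689)
flip (369/2689) -> (2689/369): both odd, 369 mod 4 = 1, 2689 mod 4 = 1, so the flip contributes +1; sign now -1
(2689/369): 2689 mod 369 = 106, so (2689/369) = (106/369)
factor out 2^1: 106 = 2^1·53; with 369 mod 8 = 1, (2/369) = +1; sign now -1; continue with (53/369)
flip (53/369) -> (369/53): both odd, 53 mod 4 = 1, 369 mod 4 = 1, so the flip contributes +1; sign now -1
(369/53): 369 mod 53 = 51, so (369/53) = (51/53)
flip (51/53) -> (53/51): both odd, 51 mod 4 = 3, 53 mod 4 = 1, so the flip contributes +1; sign now -1
(53/51): 53 mod 51 = 2, so (53/51) = (2/51)
factor out 2^1: 2 = 2^1·1; with 51 mod 8 = 3, (2/51) = -1; sign now +1; continue with (1/51)
reached (1/51) = 1, so the symbol is +1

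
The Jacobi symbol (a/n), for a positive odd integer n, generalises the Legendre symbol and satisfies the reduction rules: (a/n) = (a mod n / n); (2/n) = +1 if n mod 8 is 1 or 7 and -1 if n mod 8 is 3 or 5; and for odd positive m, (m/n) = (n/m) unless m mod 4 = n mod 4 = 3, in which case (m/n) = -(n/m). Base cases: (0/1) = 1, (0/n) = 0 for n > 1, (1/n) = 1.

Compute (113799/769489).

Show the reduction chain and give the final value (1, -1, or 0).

0

reciprocity: (113799/769489) = +1·(769489/113799) since 113799 mod 4 = 3, 769489 mod 4 = 1; sign now +1
(769489/113799) = (86695/113799)   [reduce mod 113799]
reciprocity: (86695/113799) = -1·(113799/86695) since 86695 mod 4 = 3, 113799 mod 4 = 3; sign now -1
(113799/86695) = (27104/86695)   [reduce mod 86695]
27104 = 2^5·847; (2/86695) = +1 since 86695 mod 8 = 7, so (27104/86695) = (+1)^5·(847/86695); sign now -1
reciprocity: (847/86695) = -1·(86695/847) since 847 mod 4 = 3, 86695 mod 4 = 3; sign now +1
(86695/847) = (301/847)   [reduce mod 847]
reciprocity: (301/847) = +1·(847/301) since 301 mod 4 = 1, 847 mod 4 = 3; sign now +1
(847/301) = (245/301)   [reduce mod 301]
reciprocity: (245/301) = +1·(301/245) since 245 mod 4 = 1, 301 mod 4 = 1; sign now +1
(301/245) = (56/245)   [reduce mod 245]
56 = 2^3·7; (2/245) = -1 since 245 mod 8 = 5, so (56/245) = (-1)^3·(7/245); sign now -1
reciprocity: (7/245) = +1·(245/7) since 7 mod 4 = 3, 245 mod 4 = 1; sign now -1
(245/7) = (0/7)   [reduce mod 7]
(0/7) = 0   [gcd(a, n) > 1]; final value = 0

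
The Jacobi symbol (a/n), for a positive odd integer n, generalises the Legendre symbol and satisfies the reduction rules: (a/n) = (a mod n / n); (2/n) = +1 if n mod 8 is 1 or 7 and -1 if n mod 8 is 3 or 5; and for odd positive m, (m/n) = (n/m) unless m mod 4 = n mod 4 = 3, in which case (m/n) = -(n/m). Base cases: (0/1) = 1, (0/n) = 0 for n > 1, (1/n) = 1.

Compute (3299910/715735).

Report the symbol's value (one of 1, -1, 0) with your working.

(3299910/715735): 3299910 mod 715735 = 436970, so (3299910/715735) = (436970/715735)
factor out 2^1: 436970 = 2^1·218485; with 715735 mod 8 = 7, (2/715735) = +1; sign now +1; continue with (218485/715735)
flip (218485/715735) -> (715735/218485): both odd, 218485 mod 4 = 1, 715735 mod 4 = 3, so the flip contributes +1; sign now +1
(715735/218485): 715735 mod 218485 = 60280, so (715735/218485) = (60280/218485)
factor out 2^3: 60280 = 2^3·7535; with 218485 mod 8 = 5, (2/218485) = -1; sign now -1; continue with (7535/218485)
flip (7535/218485) -> (218485/7535): both odd, 7535 mod 4 = 3, 218485 mod 4 = 1, so the flip contributes +1; sign now -1
(218485/7535): 218485 mod 7535 = 7505, so (218485/7535) = (7505/7535)
flip (7505/7535) -> (7535/7505): both odd, 7505 mod 4 = 1, 7535 mod 4 = 3, so the flip contributes +1; sign now -1
(7535/7505): 7535 mod 7505 = 30, so (7535/7505) = (30/7505)
factor out 2^1: 30 = 2^1·15; with 7505 mod 8 = 1, (2/7505) = +1; sign now -1; continue with (15/7505)
flip (15/7505) -> (7505/15): both odd, 15 mod 4 = 3, 7505 mod 4 = 1, so the flip contributes +1; sign now -1
(7505/15): 7505 mod 15 = 5, so (7505/15) = (5/15)
flip (5/15) -> (15/5): both odd, 5 mod 4 = 1, 15 mod 4 = 3, so the flip contributes +1; sign now -1
(15/5): 15 mod 5 = 0, so (15/5) = (0/5)
reached (0/5); gcd(a, n) > 1, so (0/5) = 0 and the symbol is 0

0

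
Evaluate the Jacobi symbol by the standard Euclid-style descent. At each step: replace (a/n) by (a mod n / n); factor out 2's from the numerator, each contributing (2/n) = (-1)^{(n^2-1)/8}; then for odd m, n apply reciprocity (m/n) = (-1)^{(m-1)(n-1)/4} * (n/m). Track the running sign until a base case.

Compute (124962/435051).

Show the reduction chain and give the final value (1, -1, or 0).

0

124962 = 2^1·62481; (2/435051) = -1 since 435051 mod 8 = 3, so (124962/435051) = (-1)^1·(62481/435051); sign now -1
reciprocity: (62481/435051) = +1·(435051/62481) since 62481 mod 4 = 1, 435051 mod 4 = 3; sign now -1
(435051/62481) = (60165/62481)   [reduce mod 62481]
reciprocity: (60165/62481) = +1·(62481/60165) since 60165 mod 4 = 1, 62481 mod 4 = 1; sign now -1
(62481/60165) = (2316/60165)   [reduce mod 60165]
2316 = 2^2·579; (2/60165) = -1 since 60165 mod 8 = 5, so (2316/60165) = (-1)^2·(579/60165); sign now -1
reciprocity: (579/60165) = +1·(60165/579) since 579 mod 4 = 3, 60165 mod 4 = 1; sign now -1
(60165/579) = (528/579)   [reduce mod 579]
528 = 2^4·33; (2/579) = -1 since 579 mod 8 = 3, so (528/579) = (-1)^4·(33/579); sign now -1
reciprocity: (33/579) = +1·(579/33) since 33 mod 4 = 1, 579 mod 4 = 3; sign now -1
(579/33) = (18/33)   [reduce mod 33]
18 = 2^1·9; (2/33) = +1 since 33 mod 8 = 1, so (18/33) = (+1)^1·(9/33); sign now -1
reciprocity: (9/33) = +1·(33/9) since 9 mod 4 = 1, 33 mod 4 = 1; sign now -1
(33/9) = (6/9)   [reduce mod 9]
6 = 2^1·3; (2/9) = +1 since 9 mod 8 = 1, so (6/9) = (+1)^1·(3/9); sign now -1
reciprocity: (3/9) = +1·(9/3) since 3 mod 4 = 3, 9 mod 4 = 1; sign now -1
(9/3) = (0/3)   [reduce mod 3]
(0/3) = 0   [gcd(a, n) > 1]; final value = 0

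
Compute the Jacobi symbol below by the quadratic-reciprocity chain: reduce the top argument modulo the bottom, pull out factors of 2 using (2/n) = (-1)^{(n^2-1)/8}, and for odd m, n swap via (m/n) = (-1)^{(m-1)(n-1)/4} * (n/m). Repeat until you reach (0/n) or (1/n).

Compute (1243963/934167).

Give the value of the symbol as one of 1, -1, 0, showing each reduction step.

1

(1243963/934167) = (309796/934167)   [reduce mod 934167]
309796 = 2^2·77449; (2/934167) = +1 since 934167 mod 8 = 7, so (309796/934167) = (+1)^2·(77449/934167); sign now +1
reciprocity: (77449/934167) = +1·(934167/77449) since 77449 mod 4 = 1, 934167 mod 4 = 3; sign now +1
(934167/77449) = (4779/77449)   [reduce mod 77449]
reciprocity: (4779/77449) = +1·(77449/4779) since 4779 mod 4 = 3, 77449 mod 4 = 1; sign now +1
(77449/4779) = (985/4779)   [reduce mod 4779]
reciprocity: (985/4779) = +1·(4779/985) since 985 mod 4 = 1, 4779 mod 4 = 3; sign now +1
(4779/985) = (839/985)   [reduce mod 985]
reciprocity: (839/985) = +1·(985/839) since 839 mod 4 = 3, 985 mod 4 = 1; sign now +1
(985/839) = (146/839)   [reduce mod 839]
146 = 2^1·73; (2/839) = +1 since 839 mod 8 = 7, so (146/839) = (+1)^1·(73/839); sign now +1
reciprocity: (73/839) = +1·(839/73) since 73 mod 4 = 1, 839 mod 4 = 3; sign now +1
(839/73) = (36/73)   [reduce mod 73]
36 = 2^2·9; (2/73) = +1 since 73 mod 8 = 1, so (36/73) = (+1)^2·(9/73); sign now +1
reciprocity: (9/73) = +1·(73/9) since 9 mod 4 = 1, 73 mod 4 = 1; sign now +1
(73/9) = (1/9)   [reduce mod 9]
(1/9) = 1; final value = sign = +1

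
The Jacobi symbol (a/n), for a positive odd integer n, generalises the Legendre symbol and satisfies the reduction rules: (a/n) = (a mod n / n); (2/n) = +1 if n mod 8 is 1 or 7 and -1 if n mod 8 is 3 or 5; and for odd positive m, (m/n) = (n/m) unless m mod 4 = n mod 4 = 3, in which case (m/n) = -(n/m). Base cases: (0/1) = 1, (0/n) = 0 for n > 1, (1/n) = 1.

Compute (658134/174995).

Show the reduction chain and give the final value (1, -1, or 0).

(658134/174995) = (133149/174995)   [reduce mod 174995]
reciprocity: (133149/174995) = +1·(174995/133149) since 133149 mod 4 = 1, 174995 mod 4 = 3; sign now +1
(174995/133149) = (41846/133149)   [reduce mod 133149]
41846 = 2^1·20923; (2/133149) = -1 since 133149 mod 8 = 5, so (41846/133149) = (-1)^1·(20923/133149); sign now -1
reciprocity: (20923/133149) = +1·(133149/20923) since 20923 mod 4 = 3, 133149 mod 4 = 1; sign now -1
(133149/20923) = (7611/20923)   [reduce mod 20923]
reciprocity: (7611/20923) = -1·(20923/7611) since 7611 mod 4 = 3, 20923 mod 4 = 3; sign now +1
(20923/7611) = (5701/7611)   [reduce mod 7611]
reciprocity: (5701/7611) = +1·(7611/5701) since 5701 mod 4 = 1, 7611 mod 4 = 3; sign now +1
(7611/5701) = (1910/5701)   [reduce mod 5701]
1910 = 2^1·955; (2/5701) = -1 since 5701 mod 8 = 5, so (1910/5701) = (-1)^1·(955/5701); sign now -1
reciprocity: (955/5701) = +1·(5701/955) since 955 mod 4 = 3, 5701 mod 4 = 1; sign now -1
(5701/955) = (926/955)   [reduce mod 955]
926 = 2^1·463; (2/955) = -1 since 955 mod 8 = 3, so (926/955) = (-1)^1·(463/955); sign now +1
reciprocity: (463/955) = -1·(955/463) since 463 mod 4 = 3, 955 mod 4 = 3; sign now -1
(955/463) = (29/463)   [reduce mod 463]
reciprocity: (29/463) = +1·(463/29) since 29 mod 4 = 1, 463 mod 4 = 3; sign now -1
(463/29) = (28/29)   [reduce mod 29]
28 = 2^2·7; (2/29) = -1 since 29 mod 8 = 5, so (28/29) = (-1)^2·(7/29); sign now -1
reciprocity: (7/29) = +1·(29/7) since 7 mod 4 = 3, 29 mod 4 = 1; sign now -1
(29/7) = (1/7)   [reduce mod 7]
(1/7) = 1; final value = sign = -1

-1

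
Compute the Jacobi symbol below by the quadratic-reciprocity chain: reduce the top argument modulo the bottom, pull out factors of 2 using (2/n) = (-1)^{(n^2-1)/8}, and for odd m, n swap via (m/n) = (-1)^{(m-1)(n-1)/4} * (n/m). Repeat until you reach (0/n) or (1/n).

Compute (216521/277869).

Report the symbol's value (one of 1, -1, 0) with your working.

1

reciprocity: (216521/277869) = +1·(277869/216521) since 216521 mod 4 = 1, 277869 mod 4 = 1; sign now +1
(277869/216521) = (61348/216521)   [reduce mod 216521]
61348 = 2^2·15337; (2/216521) = +1 since 216521 mod 8 = 1, so (61348/216521) = (+1)^2·(15337/216521); sign now +1
reciprocity: (15337/216521) = +1·(216521/15337) since 15337 mod 4 = 1, 216521 mod 4 = 1; sign now +1
(216521/15337) = (1803/15337)   [reduce mod 15337]
reciprocity: (1803/15337) = +1·(15337/1803) since 1803 mod 4 = 3, 15337 mod 4 = 1; sign now +1
(15337/1803) = (913/1803)   [reduce mod 1803]
reciprocity: (913/1803) = +1·(1803/913) since 913 mod 4 = 1, 1803 mod 4 = 3; sign now +1
(1803/913) = (890/913)   [reduce mod 913]
890 = 2^1·445; (2/913) = +1 since 913 mod 8 = 1, so (890/913) = (+1)^1·(445/913); sign now +1
reciprocity: (445/913) = +1·(913/445) since 445 mod 4 = 1, 913 mod 4 = 1; sign now +1
(913/445) = (23/445)   [reduce mod 445]
reciprocity: (23/445) = +1·(445/23) since 23 mod 4 = 3, 445 mod 4 = 1; sign now +1
(445/23) = (8/23)   [reduce mod 23]
8 = 2^3·1; (2/23) = +1 since 23 mod 8 = 7, so (8/23) = (+1)^3·(1/23); sign now +1
(1/23) = 1; final value = sign = +1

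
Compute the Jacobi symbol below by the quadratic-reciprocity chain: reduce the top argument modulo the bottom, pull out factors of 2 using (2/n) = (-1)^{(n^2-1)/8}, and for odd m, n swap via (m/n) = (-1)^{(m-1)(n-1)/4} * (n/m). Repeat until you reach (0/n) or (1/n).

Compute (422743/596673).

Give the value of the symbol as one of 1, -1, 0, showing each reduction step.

-1

reciprocity: (422743/596673) = +1·(596673/422743) since 422743 mod 4 = 3, 596673 mod 4 = 1; sign now +1
(596673/422743) = (173930/422743)   [reduce mod 422743]
173930 = 2^1·86965; (2/422743) = +1 since 422743 mod 8 = 7, so (173930/422743) = (+1)^1·(86965/422743); sign now +1
reciprocity: (86965/422743) = +1·(422743/86965) since 86965 mod 4 = 1, 422743 mod 4 = 3; sign now +1
(422743/86965) = (74883/86965)   [reduce mod 86965]
reciprocity: (74883/86965) = +1·(86965/74883) since 74883 mod 4 = 3, 86965 mod 4 = 1; sign now +1
(86965/74883) = (12082/74883)   [reduce mod 74883]
12082 = 2^1·6041; (2/74883) = -1 since 74883 mod 8 = 3, so (12082/74883) = (-1)^1·(6041/74883); sign now -1
reciprocity: (6041/74883) = +1·(74883/6041) since 6041 mod 4 = 1, 74883 mod 4 = 3; sign now -1
(74883/6041) = (2391/6041)   [reduce mod 6041]
reciprocity: (2391/6041) = +1·(6041/2391) since 2391 mod 4 = 3, 6041 mod 4 = 1; sign now -1
(6041/2391) = (1259/2391)   [reduce mod 2391]
reciprocity: (1259/2391) = -1·(2391/1259) since 1259 mod 4 = 3, 2391 mod 4 = 3; sign now +1
(2391/1259) = (1132/1259)   [reduce mod 1259]
1132 = 2^2·283; (2/1259) = -1 since 1259 mod 8 = 3, so (1132/1259) = (-1)^2·(283/1259); sign now +1
reciprocity: (283/1259) = -1·(1259/283) since 283 mod 4 = 3, 1259 mod 4 = 3; sign now -1
(1259/283) = (127/283)   [reduce mod 283]
reciprocity: (127/283) = -1·(283/127) since 127 mod 4 = 3, 283 mod 4 = 3; sign now +1
(283/127) = (29/127)   [reduce mod 127]
reciprocity: (29/127) = +1·(127/29) since 29 mod 4 = 1, 127 mod 4 = 3; sign now +1
(127/29) = (11/29)   [reduce mod 29]
reciprocity: (11/29) = +1·(29/11) since 11 mod 4 = 3, 29 mod 4 = 1; sign now +1
(29/11) = (7/11)   [reduce mod 11]
reciprocity: (7/11) = -1·(11/7) since 7 mod 4 = 3, 11 mod 4 = 3; sign now -1
(11/7) = (4/7)   [reduce mod 7]
4 = 2^2·1; (2/7) = +1 since 7 mod 8 = 7, so (4/7) = (+1)^2·(1/7); sign now -1
(1/7) = 1; final value = sign = -1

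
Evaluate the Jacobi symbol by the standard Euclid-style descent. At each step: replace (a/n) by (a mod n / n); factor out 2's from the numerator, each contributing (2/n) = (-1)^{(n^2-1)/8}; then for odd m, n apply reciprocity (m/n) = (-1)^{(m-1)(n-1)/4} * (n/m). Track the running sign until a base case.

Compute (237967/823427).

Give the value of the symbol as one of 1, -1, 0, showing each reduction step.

1

reciprocity: (237967/823427) = -1·(823427/237967) since 237967 mod 4 = 3, 823427 mod 4 = 3; sign now -1
(823427/237967) = (109526/237967)   [reduce mod 237967]
109526 = 2^1·54763; (2/237967) = +1 since 237967 mod 8 = 7, so (109526/237967) = (+1)^1·(54763/237967); sign now -1
reciprocity: (54763/237967) = -1·(237967/54763) since 54763 mod 4 = 3, 237967 mod 4 = 3; sign now +1
(237967/54763) = (18915/54763)   [reduce mod 54763]
reciprocity: (18915/54763) = -1·(54763/18915) since 18915 mod 4 = 3, 54763 mod 4 = 3; sign now -1
(54763/18915) = (16933/18915)   [reduce mod 18915]
reciprocity: (16933/18915) = +1·(18915/16933) since 16933 mod 4 = 1, 18915 mod 4 = 3; sign now -1
(18915/16933) = (1982/16933)   [reduce mod 16933]
1982 = 2^1·991; (2/16933) = -1 since 16933 mod 8 = 5, so (1982/16933) = (-1)^1·(991/16933); sign now +1
reciprocity: (991/16933) = +1·(16933/991) since 991 mod 4 = 3, 16933 mod 4 = 1; sign now +1
(16933/991) = (86/991)   [reduce mod 991]
86 = 2^1·43; (2/991) = +1 since 991 mod 8 = 7, so (86/991) = (+1)^1·(43/991); sign now +1
reciprocity: (43/991) = -1·(991/43) since 43 mod 4 = 3, 991 mod 4 = 3; sign now -1
(991/43) = (2/43)   [reduce mod 43]
2 = 2^1·1; (2/43) = -1 since 43 mod 8 = 3, so (2/43) = (-1)^1·(1/43); sign now +1
(1/43) = 1; final value = sign = +1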